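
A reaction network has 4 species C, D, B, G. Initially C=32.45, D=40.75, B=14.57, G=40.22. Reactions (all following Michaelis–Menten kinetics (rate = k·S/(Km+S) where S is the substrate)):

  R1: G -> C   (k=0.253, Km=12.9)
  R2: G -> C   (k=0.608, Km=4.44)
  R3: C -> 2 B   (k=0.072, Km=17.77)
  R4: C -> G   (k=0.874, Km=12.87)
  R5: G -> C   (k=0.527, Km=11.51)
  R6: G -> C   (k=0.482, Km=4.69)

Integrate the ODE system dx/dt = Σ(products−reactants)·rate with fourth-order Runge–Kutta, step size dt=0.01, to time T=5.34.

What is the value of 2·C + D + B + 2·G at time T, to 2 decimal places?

Check how each reaction changes W = 2·C + D + B + 2·G (weight of products minus weight of reactants):
R1: G -> C: (2·1) − (2·1) = 2 − 2 = 0
R2: G -> C: (2·1) − (2·1) = 2 − 2 = 0
R3: C -> 2 B: (1·2) − (2·1) = 2 − 2 = 0
R4: C -> G: (2·1) − (2·1) = 2 − 2 = 0
R5: G -> C: (2·1) − (2·1) = 2 − 2 = 0
R6: G -> C: (2·1) − (2·1) = 2 − 2 = 0
Every reaction leaves W unchanged, so W is conserved and no simulation is needed: W(T) = W(0) = 2·32.45 + 40.75 + 14.57 + 2·40.22 = 200.66

Value at T = 200.66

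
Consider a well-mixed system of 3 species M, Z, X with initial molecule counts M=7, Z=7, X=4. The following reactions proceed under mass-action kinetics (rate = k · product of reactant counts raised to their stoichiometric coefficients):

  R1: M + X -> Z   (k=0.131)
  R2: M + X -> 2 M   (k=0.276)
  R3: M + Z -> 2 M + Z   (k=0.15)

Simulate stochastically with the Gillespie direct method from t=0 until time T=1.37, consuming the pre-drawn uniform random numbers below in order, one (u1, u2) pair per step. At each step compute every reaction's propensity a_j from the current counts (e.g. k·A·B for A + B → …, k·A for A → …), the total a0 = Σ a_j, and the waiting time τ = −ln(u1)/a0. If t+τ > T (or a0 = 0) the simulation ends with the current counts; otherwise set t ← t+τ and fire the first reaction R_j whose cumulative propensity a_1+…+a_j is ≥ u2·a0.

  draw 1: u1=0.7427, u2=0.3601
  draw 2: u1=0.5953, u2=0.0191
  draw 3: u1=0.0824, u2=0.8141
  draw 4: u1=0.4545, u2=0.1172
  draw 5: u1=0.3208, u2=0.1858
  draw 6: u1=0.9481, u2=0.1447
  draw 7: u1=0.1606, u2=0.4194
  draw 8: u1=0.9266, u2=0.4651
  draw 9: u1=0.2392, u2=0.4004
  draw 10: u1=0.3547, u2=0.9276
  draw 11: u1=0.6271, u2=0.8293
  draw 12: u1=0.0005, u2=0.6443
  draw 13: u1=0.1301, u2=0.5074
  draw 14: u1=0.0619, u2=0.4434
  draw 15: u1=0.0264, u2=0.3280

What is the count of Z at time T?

t=0.000: M=7 Z=7 X=4
Draw 1: a1=3.668, a2=7.728, a3=7.350, a0=18.746; τ=−ln(0.7427)/18.746=0.016 → t=0.016; u2·a0=0.3601·18.746=6.750; a1=3.668 < 6.750 ≤ a1+a2=11.396 → R2 fires; M=8 Z=7 X=3
Draw 2: a1=3.144, a2=6.624, a3=8.400, a0=18.168; τ=−ln(0.5953)/18.168=0.029 → t=0.044; u2·a0=0.0191·18.168=0.347 ≤ a1=3.144 → R1 fires; M=7 Z=8 X=2
Draw 3: a1=1.834, a2=3.864, a3=8.400, a0=14.098; τ=−ln(0.0824)/14.098=0.177 → t=0.221; u2·a0=0.8141·14.098=11.477; a1+a2=5.698 < 11.477 ≤ a1+…+a3=14.098 → R3 fires; M=8 Z=8 X=2
Draw 4: a1=2.096, a2=4.416, a3=9.600, a0=16.112; τ=−ln(0.4545)/16.112=0.049 → t=0.270; u2·a0=0.1172·16.112=1.888 ≤ a1=2.096 → R1 fires; M=7 Z=9 X=1
Draw 5: a1=0.917, a2=1.932, a3=9.450, a0=12.299; τ=−ln(0.3208)/12.299=0.092 → t=0.363; u2·a0=0.1858·12.299=2.285; a1=0.917 < 2.285 ≤ a1+a2=2.849 → R2 fires; M=8 Z=9 X=0
Draw 6: a1=0.000, a2=0.000, a3=10.800, a0=10.800; τ=−ln(0.9481)/10.800=0.005 → t=0.368; u2·a0=0.1447·10.800=1.563; a1+a2=0.000 < 1.563 ≤ a1+…+a3=10.800 → R3 fires; M=9 Z=9 X=0
Draw 7: a1=0.000, a2=0.000, a3=12.150, a0=12.150; τ=−ln(0.1606)/12.150=0.151 → t=0.518; u2·a0=0.4194·12.150=5.096; a1+a2=0.000 < 5.096 ≤ a1+…+a3=12.150 → R3 fires; M=10 Z=9 X=0
Draw 8: a1=0.000, a2=0.000, a3=13.500, a0=13.500; τ=−ln(0.9266)/13.500=0.006 → t=0.524; u2·a0=0.4651·13.500=6.279; a1+a2=0.000 < 6.279 ≤ a1+…+a3=13.500 → R3 fires; M=11 Z=9 X=0
Draw 9: a1=0.000, a2=0.000, a3=14.850, a0=14.850; τ=−ln(0.2392)/14.850=0.096 → t=0.620; u2·a0=0.4004·14.850=5.946; a1+a2=0.000 < 5.946 ≤ a1+…+a3=14.850 → R3 fires; M=12 Z=9 X=0
Draw 10: a1=0.000, a2=0.000, a3=16.200, a0=16.200; τ=−ln(0.3547)/16.200=0.064 → t=0.684; u2·a0=0.9276·16.200=15.027; a1+a2=0.000 < 15.027 ≤ a1+…+a3=16.200 → R3 fires; M=13 Z=9 X=0
Draw 11: a1=0.000, a2=0.000, a3=17.550, a0=17.550; τ=−ln(0.6271)/17.550=0.027 → t=0.711; u2·a0=0.8293·17.550=14.554; a1+a2=0.000 < 14.554 ≤ a1+…+a3=17.550 → R3 fires; M=14 Z=9 X=0
Draw 12: a1=0.000, a2=0.000, a3=18.900, a0=18.900; τ=−ln(0.0005)/18.900=0.402 → t=1.113; u2·a0=0.6443·18.900=12.177; a1+a2=0.000 < 12.177 ≤ a1+…+a3=18.900 → R3 fires; M=15 Z=9 X=0
Draw 13: a1=0.000, a2=0.000, a3=20.250, a0=20.250; τ=−ln(0.1301)/20.250=0.101 → t=1.214; u2·a0=0.5074·20.250=10.275; a1+a2=0.000 < 10.275 ≤ a1+…+a3=20.250 → R3 fires; M=16 Z=9 X=0
Draw 14: a1=0.000, a2=0.000, a3=21.600, a0=21.600; τ=−ln(0.0619)/21.600=0.129 → t=1.343; u2·a0=0.4434·21.600=9.577; a1+a2=0.000 < 9.577 ≤ a1+…+a3=21.600 → R3 fires; M=17 Z=9 X=0
Draw 15: a1=0.000, a2=0.000, a3=22.950, a0=22.950; τ=−ln(0.0264)/22.950=0.158 → t=1.501 > T=1.37: stop.
Read off Z at T=1.37: 9

Z at T = 9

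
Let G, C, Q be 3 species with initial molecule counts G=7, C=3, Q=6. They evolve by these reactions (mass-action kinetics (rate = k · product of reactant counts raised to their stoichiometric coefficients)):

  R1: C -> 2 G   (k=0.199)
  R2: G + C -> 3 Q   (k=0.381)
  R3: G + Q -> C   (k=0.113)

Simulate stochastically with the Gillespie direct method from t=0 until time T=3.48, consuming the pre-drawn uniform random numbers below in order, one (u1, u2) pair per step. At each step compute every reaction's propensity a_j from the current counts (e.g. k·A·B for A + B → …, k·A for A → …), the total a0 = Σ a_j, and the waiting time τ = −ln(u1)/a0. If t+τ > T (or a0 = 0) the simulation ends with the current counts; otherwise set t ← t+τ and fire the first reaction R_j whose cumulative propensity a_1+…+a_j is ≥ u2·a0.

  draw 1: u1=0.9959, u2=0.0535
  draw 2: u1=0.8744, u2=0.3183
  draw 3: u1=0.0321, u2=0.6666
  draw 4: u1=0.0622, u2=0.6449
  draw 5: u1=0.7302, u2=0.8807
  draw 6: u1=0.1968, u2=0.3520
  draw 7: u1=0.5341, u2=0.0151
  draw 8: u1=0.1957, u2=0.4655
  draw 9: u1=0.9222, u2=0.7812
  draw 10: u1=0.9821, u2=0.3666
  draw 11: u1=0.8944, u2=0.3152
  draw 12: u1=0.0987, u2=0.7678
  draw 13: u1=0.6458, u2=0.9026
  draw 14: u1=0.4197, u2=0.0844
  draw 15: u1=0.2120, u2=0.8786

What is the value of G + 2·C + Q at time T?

Check how each reaction changes W = G + 2·C + Q (weight of products minus weight of reactants):
R1: C -> 2 G: (1·2) − (2·1) = 2 − 2 = 0
R2: G + C -> 3 Q: (1·3) − (1·1 + 2·1) = 3 − 3 = 0
R3: G + Q -> C: (2·1) − (1·1 + 1·1) = 2 − 2 = 0
Every reaction leaves W unchanged, so W is conserved and no simulation is needed: W(T) = W(0) = 7 + 2·3 + 6 = 19

Value at T = 19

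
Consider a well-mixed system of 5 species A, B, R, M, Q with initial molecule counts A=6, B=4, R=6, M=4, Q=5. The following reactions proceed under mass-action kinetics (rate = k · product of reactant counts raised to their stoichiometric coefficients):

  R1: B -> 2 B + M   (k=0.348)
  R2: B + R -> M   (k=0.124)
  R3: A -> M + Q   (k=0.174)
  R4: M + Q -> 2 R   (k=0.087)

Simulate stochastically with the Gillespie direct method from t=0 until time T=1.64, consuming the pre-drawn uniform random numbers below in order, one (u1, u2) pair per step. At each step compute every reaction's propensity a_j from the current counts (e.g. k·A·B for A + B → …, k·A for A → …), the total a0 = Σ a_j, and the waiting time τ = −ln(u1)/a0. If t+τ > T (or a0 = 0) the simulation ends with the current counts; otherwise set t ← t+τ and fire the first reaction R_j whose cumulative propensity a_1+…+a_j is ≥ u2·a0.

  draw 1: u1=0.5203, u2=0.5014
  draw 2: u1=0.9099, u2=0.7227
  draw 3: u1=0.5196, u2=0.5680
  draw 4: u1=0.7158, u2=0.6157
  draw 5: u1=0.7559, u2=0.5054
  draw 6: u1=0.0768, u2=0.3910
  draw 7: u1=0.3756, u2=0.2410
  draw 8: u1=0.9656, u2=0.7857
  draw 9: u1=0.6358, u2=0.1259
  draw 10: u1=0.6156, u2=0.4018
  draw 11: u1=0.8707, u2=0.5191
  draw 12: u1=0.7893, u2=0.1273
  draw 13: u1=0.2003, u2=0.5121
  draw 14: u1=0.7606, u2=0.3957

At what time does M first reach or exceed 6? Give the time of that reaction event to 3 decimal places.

t=0.000: A=6 B=4 R=6 M=4 Q=5
Draw 1: a1=1.392, a2=2.976, a3=1.044, a4=1.740, a0=7.152; τ=−ln(0.5203)/7.152=0.091 → t=0.091; u2·a0=0.5014·7.152=3.586; a1=1.392 < 3.586 ≤ a1+a2=4.368 → R2 fires; A=6 B=3 R=5 M=5 Q=5
Draw 2: a1=1.044, a2=1.860, a3=1.044, a4=2.175, a0=6.123; τ=−ln(0.9099)/6.123=0.015 → t=0.107; u2·a0=0.7227·6.123=4.425; a1+…+a3=3.948 < 4.425 ≤ a1+…+a4=6.123 → R4 fires; A=6 B=3 R=7 M=4 Q=4
Draw 3: a1=1.044, a2=2.604, a3=1.044, a4=1.392, a0=6.084; τ=−ln(0.5196)/6.084=0.108 → t=0.214; u2·a0=0.5680·6.084=3.456; a1=1.044 < 3.456 ≤ a1+a2=3.648 → R2 fires; A=6 B=2 R=6 M=5 Q=4
Draw 4: a1=0.696, a2=1.488, a3=1.044, a4=1.740, a0=4.968; τ=−ln(0.7158)/4.968=0.067 → t=0.282; u2·a0=0.6157·4.968=3.059; a1+a2=2.184 < 3.059 ≤ a1+…+a3=3.228 → R3 fires; A=5 B=2 R=6 M=6 Q=5
Draw 5: a1=0.696, a2=1.488, a3=0.870, a4=2.610, a0=5.664; τ=−ln(0.7559)/5.664=0.049 → t=0.331; u2·a0=0.5054·5.664=2.863; a1+a2=2.184 < 2.863 ≤ a1+…+a3=3.054 → R3 fires; A=4 B=2 R=6 M=7 Q=6
Draw 6: a1=0.696, a2=1.488, a3=0.696, a4=3.654, a0=6.534; τ=−ln(0.0768)/6.534=0.393 → t=0.724; u2·a0=0.3910·6.534=2.555; a1+a2=2.184 < 2.555 ≤ a1+…+a3=2.880 → R3 fires; A=3 B=2 R=6 M=8 Q=7
Draw 7: a1=0.696, a2=1.488, a3=0.522, a4=4.872, a0=7.578; τ=−ln(0.3756)/7.578=0.129 → t=0.853; u2·a0=0.2410·7.578=1.826; a1=0.696 < 1.826 ≤ a1+a2=2.184 → R2 fires; A=3 B=1 R=5 M=9 Q=7
Draw 8: a1=0.348, a2=0.620, a3=0.522, a4=5.481, a0=6.971; τ=−ln(0.9656)/6.971=0.005 → t=0.858; u2·a0=0.7857·6.971=5.477; a1+…+a3=1.490 < 5.477 ≤ a1+…+a4=6.971 → R4 fires; A=3 B=1 R=7 M=8 Q=6
Draw 9: a1=0.348, a2=0.868, a3=0.522, a4=4.176, a0=5.914; τ=−ln(0.6358)/5.914=0.077 → t=0.935; u2·a0=0.1259·5.914=0.745; a1=0.348 < 0.745 ≤ a1+a2=1.216 → R2 fires; A=3 B=0 R=6 M=9 Q=6
Draw 10: a1=0.000, a2=0.000, a3=0.522, a4=4.698, a0=5.220; τ=−ln(0.6156)/5.220=0.093 → t=1.028; u2·a0=0.4018·5.220=2.097; a1+…+a3=0.522 < 2.097 ≤ a1+…+a4=5.220 → R4 fires; A=3 B=0 R=8 M=8 Q=5
Draw 11: a1=0.000, a2=0.000, a3=0.522, a4=3.480, a0=4.002; τ=−ln(0.8707)/4.002=0.035 → t=1.062; u2·a0=0.5191·4.002=2.077; a1+…+a3=0.522 < 2.077 ≤ a1+…+a4=4.002 → R4 fires; A=3 B=0 R=10 M=7 Q=4
Draw 12: a1=0.000, a2=0.000, a3=0.522, a4=2.436, a0=2.958; τ=−ln(0.7893)/2.958=0.080 → t=1.142; u2·a0=0.1273·2.958=0.377; a1+a2=0.000 < 0.377 ≤ a1+…+a3=0.522 → R3 fires; A=2 B=0 R=10 M=8 Q=5
Draw 13: a1=0.000, a2=0.000, a3=0.348, a4=3.480, a0=3.828; τ=−ln(0.2003)/3.828=0.420 → t=1.562; u2·a0=0.5121·3.828=1.960; a1+…+a3=0.348 < 1.960 ≤ a1+…+a4=3.828 → R4 fires; A=2 B=0 R=12 M=7 Q=4
Draw 14: a1=0.000, a2=0.000, a3=0.348, a4=2.436, a0=2.784; τ=−ln(0.7606)/2.784=0.098 → t=1.661 > T=1.64: stop.
M first becomes ≥ 6 when it reaches 6 at the event at t=0.282.

Threshold first reached at t = 0.282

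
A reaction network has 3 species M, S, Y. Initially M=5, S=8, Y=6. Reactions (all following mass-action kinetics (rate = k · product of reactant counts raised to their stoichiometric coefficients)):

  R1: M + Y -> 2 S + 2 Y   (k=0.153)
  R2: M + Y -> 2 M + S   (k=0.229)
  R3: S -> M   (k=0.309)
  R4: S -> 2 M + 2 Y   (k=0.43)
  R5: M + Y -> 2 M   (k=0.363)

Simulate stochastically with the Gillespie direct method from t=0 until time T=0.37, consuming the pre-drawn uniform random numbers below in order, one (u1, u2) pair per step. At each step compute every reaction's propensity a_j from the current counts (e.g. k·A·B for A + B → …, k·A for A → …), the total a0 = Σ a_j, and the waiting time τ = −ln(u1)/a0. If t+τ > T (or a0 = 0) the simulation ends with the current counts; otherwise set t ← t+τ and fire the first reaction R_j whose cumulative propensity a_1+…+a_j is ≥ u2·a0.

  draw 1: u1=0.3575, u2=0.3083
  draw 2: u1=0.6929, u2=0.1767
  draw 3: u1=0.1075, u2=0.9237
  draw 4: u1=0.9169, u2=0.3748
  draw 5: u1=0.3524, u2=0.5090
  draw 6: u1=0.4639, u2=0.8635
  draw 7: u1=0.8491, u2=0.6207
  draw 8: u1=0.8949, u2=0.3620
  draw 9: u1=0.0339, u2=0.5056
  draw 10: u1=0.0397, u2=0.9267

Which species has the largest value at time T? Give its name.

t=0.000: M=5 S=8 Y=6
Draw 1: a1=4.590, a2=6.870, a3=2.472, a4=3.440, a5=10.890, a0=28.262; τ=−ln(0.3575)/28.262=0.036 → t=0.036; u2·a0=0.3083·28.262=8.713; a1=4.590 < 8.713 ≤ a1+a2=11.460 → R2 fires; M=6 S=9 Y=5
Draw 2: a1=4.590, a2=6.870, a3=2.781, a4=3.870, a5=10.890, a0=29.001; τ=−ln(0.6929)/29.001=0.013 → t=0.049; u2·a0=0.1767·29.001=5.124; a1=4.590 < 5.124 ≤ a1+a2=11.460 → R2 fires; M=7 S=10 Y=4
Draw 3: a1=4.284, a2=6.412, a3=3.090, a4=4.300, a5=10.164, a0=28.250; τ=−ln(0.1075)/28.250=0.079 → t=0.128; u2·a0=0.9237·28.250=26.095; a1+…+a4=18.086 < 26.095 ≤ a1+…+a5=28.250 → R5 fires; M=8 S=10 Y=3
Draw 4: a1=3.672, a2=5.496, a3=3.090, a4=4.300, a5=8.712, a0=25.270; τ=−ln(0.9169)/25.270=0.003 → t=0.131; u2·a0=0.3748·25.270=9.471; a1+a2=9.168 < 9.471 ≤ a1+…+a3=12.258 → R3 fires; M=9 S=9 Y=3
Draw 5: a1=4.131, a2=6.183, a3=2.781, a4=3.870, a5=9.801, a0=26.766; τ=−ln(0.3524)/26.766=0.039 → t=0.170; u2·a0=0.5090·26.766=13.624; a1+…+a3=13.095 < 13.624 ≤ a1+…+a4=16.965 → R4 fires; M=11 S=8 Y=5
Draw 6: a1=8.415, a2=12.595, a3=2.472, a4=3.440, a5=19.965, a0=46.887; τ=−ln(0.4639)/46.887=0.016 → t=0.187; u2·a0=0.8635·46.887=40.487; a1+…+a4=26.922 < 40.487 ≤ a1+…+a5=46.887 → R5 fires; M=12 S=8 Y=4
Draw 7: a1=7.344, a2=10.992, a3=2.472, a4=3.440, a5=17.424, a0=41.672; τ=−ln(0.8491)/41.672=0.004 → t=0.191; u2·a0=0.6207·41.672=25.866; a1+…+a4=24.248 < 25.866 ≤ a1+…+a5=41.672 → R5 fires; M=13 S=8 Y=3
Draw 8: a1=5.967, a2=8.931, a3=2.472, a4=3.440, a5=14.157, a0=34.967; τ=−ln(0.8949)/34.967=0.003 → t=0.194; u2·a0=0.3620·34.967=12.658; a1=5.967 < 12.658 ≤ a1+a2=14.898 → R2 fires; M=14 S=9 Y=2
Draw 9: a1=4.284, a2=6.412, a3=2.781, a4=3.870, a5=10.164, a0=27.511; τ=−ln(0.0339)/27.511=0.123 → t=0.317; u2·a0=0.5056·27.511=13.910; a1+…+a3=13.477 < 13.910 ≤ a1+…+a4=17.347 → R4 fires; M=16 S=8 Y=4
Draw 10: a1=9.792, a2=14.656, a3=2.472, a4=3.440, a5=23.232, a0=53.592; τ=−ln(0.0397)/53.592=0.060 → t=0.377 > T=0.37: stop.
At T=0.37: M=16 S=8 Y=4; the largest is M.

Dominant species at T: M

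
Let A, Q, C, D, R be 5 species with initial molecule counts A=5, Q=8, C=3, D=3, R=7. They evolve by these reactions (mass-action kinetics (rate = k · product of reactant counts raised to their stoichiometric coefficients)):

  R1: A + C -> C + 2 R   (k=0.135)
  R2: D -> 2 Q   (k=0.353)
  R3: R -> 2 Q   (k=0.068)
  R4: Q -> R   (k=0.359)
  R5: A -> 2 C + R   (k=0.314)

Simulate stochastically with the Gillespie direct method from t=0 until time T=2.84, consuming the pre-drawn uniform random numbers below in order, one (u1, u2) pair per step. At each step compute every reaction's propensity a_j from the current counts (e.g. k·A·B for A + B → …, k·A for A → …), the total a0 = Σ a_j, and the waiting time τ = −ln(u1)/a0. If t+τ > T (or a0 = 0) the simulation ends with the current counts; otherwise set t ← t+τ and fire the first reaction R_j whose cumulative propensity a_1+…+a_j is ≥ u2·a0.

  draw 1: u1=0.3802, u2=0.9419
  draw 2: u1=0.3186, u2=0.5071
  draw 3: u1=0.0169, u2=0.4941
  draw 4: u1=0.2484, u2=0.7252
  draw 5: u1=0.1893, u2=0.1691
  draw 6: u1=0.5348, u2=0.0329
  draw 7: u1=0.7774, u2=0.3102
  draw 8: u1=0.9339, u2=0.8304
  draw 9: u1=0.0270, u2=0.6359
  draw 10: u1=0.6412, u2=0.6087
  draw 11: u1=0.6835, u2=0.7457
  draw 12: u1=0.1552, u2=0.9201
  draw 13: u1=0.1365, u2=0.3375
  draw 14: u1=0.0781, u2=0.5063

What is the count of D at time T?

D at T = 2

t=0.000: A=5 Q=8 C=3 D=3 R=7
Draw 1: a1=2.025, a2=1.059, a3=0.476, a4=2.872, a5=1.570, a0=8.002; τ=−ln(0.3802)/8.002=0.121 → t=0.121; u2·a0=0.9419·8.002=7.537; a1+…+a4=6.432 < 7.537 ≤ a1+…+a5=8.002 → R5 fires; A=4 Q=8 C=5 D=3 R=8
Draw 2: a1=2.700, a2=1.059, a3=0.544, a4=2.872, a5=1.256, a0=8.431; τ=−ln(0.3186)/8.431=0.136 → t=0.257; u2·a0=0.5071·8.431=4.275; a1+a2=3.759 < 4.275 ≤ a1+…+a3=4.303 → R3 fires; A=4 Q=10 C=5 D=3 R=7
Draw 3: a1=2.700, a2=1.059, a3=0.476, a4=3.590, a5=1.256, a0=9.081; τ=−ln(0.0169)/9.081=0.449 → t=0.706; u2·a0=0.4941·9.081=4.487; a1+…+a3=4.235 < 4.487 ≤ a1+…+a4=7.825 → R4 fires; A=4 Q=9 C=5 D=3 R=8
Draw 4: a1=2.700, a2=1.059, a3=0.544, a4=3.231, a5=1.256, a0=8.790; τ=−ln(0.2484)/8.790=0.158 → t=0.864; u2·a0=0.7252·8.790=6.375; a1+…+a3=4.303 < 6.375 ≤ a1+…+a4=7.534 → R4 fires; A=4 Q=8 C=5 D=3 R=9
Draw 5: a1=2.700, a2=1.059, a3=0.612, a4=2.872, a5=1.256, a0=8.499; τ=−ln(0.1893)/8.499=0.196 → t=1.060; u2·a0=0.1691·8.499=1.437 ≤ a1=2.700 → R1 fires; A=3 Q=8 C=5 D=3 R=11
Draw 6: a1=2.025, a2=1.059, a3=0.748, a4=2.872, a5=0.942, a0=7.646; τ=−ln(0.5348)/7.646=0.082 → t=1.142; u2·a0=0.0329·7.646=0.252 ≤ a1=2.025 → R1 fires; A=2 Q=8 C=5 D=3 R=13
Draw 7: a1=1.350, a2=1.059, a3=0.884, a4=2.872, a5=0.628, a0=6.793; τ=−ln(0.7774)/6.793=0.037 → t=1.179; u2·a0=0.3102·6.793=2.107; a1=1.350 < 2.107 ≤ a1+a2=2.409 → R2 fires; A=2 Q=10 C=5 D=2 R=13
Draw 8: a1=1.350, a2=0.706, a3=0.884, a4=3.590, a5=0.628, a0=7.158; τ=−ln(0.9339)/7.158=0.010 → t=1.189; u2·a0=0.8304·7.158=5.944; a1+…+a3=2.940 < 5.944 ≤ a1+…+a4=6.530 → R4 fires; A=2 Q=9 C=5 D=2 R=14
Draw 9: a1=1.350, a2=0.706, a3=0.952, a4=3.231, a5=0.628, a0=6.867; τ=−ln(0.0270)/6.867=0.526 → t=1.715; u2·a0=0.6359·6.867=4.367; a1+…+a3=3.008 < 4.367 ≤ a1+…+a4=6.239 → R4 fires; A=2 Q=8 C=5 D=2 R=15
Draw 10: a1=1.350, a2=0.706, a3=1.020, a4=2.872, a5=0.628, a0=6.576; τ=−ln(0.6412)/6.576=0.068 → t=1.782; u2·a0=0.6087·6.576=4.003; a1+…+a3=3.076 < 4.003 ≤ a1+…+a4=5.948 → R4 fires; A=2 Q=7 C=5 D=2 R=16
Draw 11: a1=1.350, a2=0.706, a3=1.088, a4=2.513, a5=0.628, a0=6.285; τ=−ln(0.6835)/6.285=0.061 → t=1.843; u2·a0=0.7457·6.285=4.687; a1+…+a3=3.144 < 4.687 ≤ a1+…+a4=5.657 → R4 fires; A=2 Q=6 C=5 D=2 R=17
Draw 12: a1=1.350, a2=0.706, a3=1.156, a4=2.154, a5=0.628, a0=5.994; τ=−ln(0.1552)/5.994=0.311 → t=2.154; u2·a0=0.9201·5.994=5.515; a1+…+a4=5.366 < 5.515 ≤ a1+…+a5=5.994 → R5 fires; A=1 Q=6 C=7 D=2 R=18
Draw 13: a1=0.945, a2=0.706, a3=1.224, a4=2.154, a5=0.314, a0=5.343; τ=−ln(0.1365)/5.343=0.373 → t=2.526; u2·a0=0.3375·5.343=1.803; a1+a2=1.651 < 1.803 ≤ a1+…+a3=2.875 → R3 fires; A=1 Q=8 C=7 D=2 R=17
Draw 14: a1=0.945, a2=0.706, a3=1.156, a4=2.872, a5=0.314, a0=5.993; τ=−ln(0.0781)/5.993=0.425 → t=2.952 > T=2.84: stop.
Read off D at T=2.84: 2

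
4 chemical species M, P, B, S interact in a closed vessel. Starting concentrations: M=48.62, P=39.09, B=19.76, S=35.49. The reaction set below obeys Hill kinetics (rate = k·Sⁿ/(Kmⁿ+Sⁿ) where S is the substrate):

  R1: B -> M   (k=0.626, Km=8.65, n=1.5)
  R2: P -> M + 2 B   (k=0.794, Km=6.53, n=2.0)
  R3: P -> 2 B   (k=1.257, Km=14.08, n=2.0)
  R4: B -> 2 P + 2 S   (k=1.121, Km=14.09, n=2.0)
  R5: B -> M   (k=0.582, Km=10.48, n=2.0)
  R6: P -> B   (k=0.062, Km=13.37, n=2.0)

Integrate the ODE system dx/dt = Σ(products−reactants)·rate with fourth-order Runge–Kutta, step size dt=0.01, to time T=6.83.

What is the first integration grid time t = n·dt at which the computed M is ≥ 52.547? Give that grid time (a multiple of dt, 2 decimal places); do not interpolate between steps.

Threshold first reached at t = 2.25

RK4 with dt=0.01: 683 steps to T=6.83. Trajectory (selected grid times):
t=0.00: M=48.62 P=39.09 B=19.76 S=35.49
t=0.76: M=49.93 P=38.78 B=21.36 S=36.65
t=1.52: M=51.26 P=38.52 B=22.91 S=37.86
t=2.24: M=52.54 P=38.31 B=24.35 S=39.05
t=2.25: M=52.55 P=38.31 B=24.37 S=39.07
t=2.28: M=52.61 P=38.30 B=24.42 S=39.12
t=3.04: M=53.97 P=38.13 B=25.90 S=40.42
t=3.79: M=55.32 P=37.99 B=27.33 S=41.73
t=4.55: M=56.70 P=37.89 B=28.75 S=43.09
t=5.31: M=58.09 P=37.81 B=30.14 S=44.48
t=6.07: M=59.49 P=37.75 B=31.52 S=45.89
t=6.83: M=60.89 P=37.71 B=32.88 S=47.32
M(2.24)=52.537 < 52.547 but M(2.25)=52.555 ≥ 52.547, so the first grid time is t=2.25.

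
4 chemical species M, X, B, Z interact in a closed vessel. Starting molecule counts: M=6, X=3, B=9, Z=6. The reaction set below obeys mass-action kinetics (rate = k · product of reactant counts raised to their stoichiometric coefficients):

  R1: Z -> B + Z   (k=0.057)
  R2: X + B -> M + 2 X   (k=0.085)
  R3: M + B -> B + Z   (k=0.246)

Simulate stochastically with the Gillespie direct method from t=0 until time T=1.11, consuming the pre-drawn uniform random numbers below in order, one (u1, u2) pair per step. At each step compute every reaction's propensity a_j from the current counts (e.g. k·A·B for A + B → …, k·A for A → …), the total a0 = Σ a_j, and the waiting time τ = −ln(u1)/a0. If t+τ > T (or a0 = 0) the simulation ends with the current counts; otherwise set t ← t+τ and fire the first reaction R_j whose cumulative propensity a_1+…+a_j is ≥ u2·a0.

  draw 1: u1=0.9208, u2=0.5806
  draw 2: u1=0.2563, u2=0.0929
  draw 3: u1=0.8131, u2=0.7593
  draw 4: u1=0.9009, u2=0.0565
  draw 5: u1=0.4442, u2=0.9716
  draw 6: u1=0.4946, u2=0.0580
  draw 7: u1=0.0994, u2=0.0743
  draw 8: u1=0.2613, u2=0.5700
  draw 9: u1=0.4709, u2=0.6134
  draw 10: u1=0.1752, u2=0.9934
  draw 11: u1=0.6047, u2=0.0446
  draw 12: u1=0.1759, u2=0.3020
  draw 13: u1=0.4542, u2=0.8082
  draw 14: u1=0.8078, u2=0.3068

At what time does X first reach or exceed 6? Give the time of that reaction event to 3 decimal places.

t=0.000: M=6 X=3 B=9 Z=6
Draw 1: a1=0.342, a2=2.295, a3=13.284, a0=15.921; τ=−ln(0.9208)/15.921=0.005 → t=0.005; u2·a0=0.5806·15.921=9.244; a1+a2=2.637 < 9.244 ≤ a1+…+a3=15.921 → R3 fires; M=5 X=3 B=9 Z=7
Draw 2: a1=0.399, a2=2.295, a3=11.070, a0=13.764; τ=−ln(0.2563)/13.764=0.099 → t=0.104; u2·a0=0.0929·13.764=1.279; a1=0.399 < 1.279 ≤ a1+a2=2.694 → R2 fires; M=6 X=4 B=8 Z=7
Draw 3: a1=0.399, a2=2.720, a3=11.808, a0=14.927; τ=−ln(0.8131)/14.927=0.014 → t=0.118; u2·a0=0.7593·14.927=11.334; a1+a2=3.119 < 11.334 ≤ a1+…+a3=14.927 → R3 fires; M=5 X=4 B=8 Z=8
Draw 4: a1=0.456, a2=2.720, a3=9.840, a0=13.016; τ=−ln(0.9009)/13.016=0.008 → t=0.126; u2·a0=0.0565·13.016=0.735; a1=0.456 < 0.735 ≤ a1+a2=3.176 → R2 fires; M=6 X=5 B=7 Z=8
Draw 5: a1=0.456, a2=2.975, a3=10.332, a0=13.763; τ=−ln(0.4442)/13.763=0.059 → t=0.185; u2·a0=0.9716·13.763=13.372; a1+a2=3.431 < 13.372 ≤ a1+…+a3=13.763 → R3 fires; M=5 X=5 B=7 Z=9
Draw 6: a1=0.513, a2=2.975, a3=8.610, a0=12.098; τ=−ln(0.4946)/12.098=0.058 → t=0.243; u2·a0=0.0580·12.098=0.702; a1=0.513 < 0.702 ≤ a1+a2=3.488 → R2 fires; M=6 X=6 B=6 Z=9
Draw 7: a1=0.513, a2=3.060, a3=8.856, a0=12.429; τ=−ln(0.0994)/12.429=0.186 → t=0.429; u2·a0=0.0743·12.429=0.923; a1=0.513 < 0.923 ≤ a1+a2=3.573 → R2 fires; M=7 X=7 B=5 Z=9
Draw 8: a1=0.513, a2=2.975, a3=8.610, a0=12.098; τ=−ln(0.2613)/12.098=0.111 → t=0.540; u2·a0=0.5700·12.098=6.896; a1+a2=3.488 < 6.896 ≤ a1+…+a3=12.098 → R3 fires; M=6 X=7 B=5 Z=10
Draw 9: a1=0.570, a2=2.975, a3=7.380, a0=10.925; τ=−ln(0.4709)/10.925=0.069 → t=0.609; u2·a0=0.6134·10.925=6.701; a1+a2=3.545 < 6.701 ≤ a1+…+a3=10.925 → R3 fires; M=5 X=7 B=5 Z=11
Draw 10: a1=0.627, a2=2.975, a3=6.150, a0=9.752; τ=−ln(0.1752)/9.752=0.179 → t=0.787; u2·a0=0.9934·9.752=9.688; a1+a2=3.602 < 9.688 ≤ a1+…+a3=9.752 → R3 fires; M=4 X=7 B=5 Z=12
Draw 11: a1=0.684, a2=2.975, a3=4.920, a0=8.579; τ=−ln(0.6047)/8.579=0.059 → t=0.846; u2·a0=0.0446·8.579=0.383 ≤ a1=0.684 → R1 fires; M=4 X=7 B=6 Z=12
Draw 12: a1=0.684, a2=3.570, a3=5.904, a0=10.158; τ=−ln(0.1759)/10.158=0.171 → t=1.017; u2·a0=0.3020·10.158=3.068; a1=0.684 < 3.068 ≤ a1+a2=4.254 → R2 fires; M=5 X=8 B=5 Z=12
Draw 13: a1=0.684, a2=3.400, a3=6.150, a0=10.234; τ=−ln(0.4542)/10.234=0.077 → t=1.094; u2·a0=0.8082·10.234=8.271; a1+a2=4.084 < 8.271 ≤ a1+…+a3=10.234 → R3 fires; M=4 X=8 B=5 Z=13
Draw 14: a1=0.741, a2=3.400, a3=4.920, a0=9.061; τ=−ln(0.8078)/9.061=0.024 → t=1.118 > T=1.11: stop.
X first becomes ≥ 6 when it reaches 6 at the event at t=0.243.

Threshold first reached at t = 0.243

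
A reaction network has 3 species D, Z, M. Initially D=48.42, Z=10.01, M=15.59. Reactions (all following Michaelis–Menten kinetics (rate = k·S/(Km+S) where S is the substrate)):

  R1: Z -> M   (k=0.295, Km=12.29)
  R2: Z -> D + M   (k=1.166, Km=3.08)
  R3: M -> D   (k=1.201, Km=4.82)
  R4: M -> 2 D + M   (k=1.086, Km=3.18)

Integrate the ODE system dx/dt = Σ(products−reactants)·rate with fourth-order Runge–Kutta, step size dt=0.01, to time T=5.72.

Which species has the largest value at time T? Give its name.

Dominant species at T: D

RK4 with dt=0.01: 572 steps to T=5.72. Trajectory (selected grid times):
t=0.00: D=48.42 Z=10.01 M=15.59
t=0.64: D=50.73 Z=9.36 M=15.65
t=1.27: D=52.99 Z=8.73 M=15.70
t=1.91: D=55.28 Z=8.11 M=15.73
t=2.54: D=57.53 Z=7.51 M=15.75
t=3.18: D=59.80 Z=6.92 M=15.76
t=3.81: D=62.02 Z=6.35 M=15.75
t=4.45: D=64.26 Z=5.79 M=15.72
t=5.08: D=66.44 Z=5.27 M=15.67
t=5.72: D=68.65 Z=4.75 M=15.59
At T=5.72: D=68.65 Z=4.75 M=15.59; the largest is D.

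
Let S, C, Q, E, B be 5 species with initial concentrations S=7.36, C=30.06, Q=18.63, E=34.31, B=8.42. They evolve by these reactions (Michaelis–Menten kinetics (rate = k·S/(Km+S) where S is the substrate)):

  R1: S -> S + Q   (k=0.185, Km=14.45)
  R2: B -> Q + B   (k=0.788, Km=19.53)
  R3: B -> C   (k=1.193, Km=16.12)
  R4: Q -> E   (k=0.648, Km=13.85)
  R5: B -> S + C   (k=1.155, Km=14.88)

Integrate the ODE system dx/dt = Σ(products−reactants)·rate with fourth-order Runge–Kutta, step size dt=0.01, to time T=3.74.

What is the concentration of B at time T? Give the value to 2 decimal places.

RK4 with dt=0.01: 374 steps to T=3.74. Trajectory (selected grid times):
t=0.00: S=7.36 C=30.06 Q=18.63 E=34.31 B=8.42
t=0.42: S=7.53 C=30.40 Q=18.60 E=34.47 B=8.08
t=0.83: S=7.70 C=30.73 Q=18.57 E=34.62 B=7.75
t=1.25: S=7.86 C=31.05 Q=18.53 E=34.77 B=7.43
t=1.66: S=8.02 C=31.36 Q=18.49 E=34.93 B=7.12
t=2.08: S=8.17 C=31.67 Q=18.45 E=35.08 B=6.81
t=2.49: S=8.32 C=31.96 Q=18.41 E=35.23 B=6.52
t=2.91: S=8.46 C=32.24 Q=18.36 E=35.39 B=6.24
t=3.32: S=8.60 C=32.51 Q=18.32 E=35.54 B=5.97
t=3.74: S=8.74 C=32.78 Q=18.27 E=35.69 B=5.70
Read off B at T=3.74: 5.70

B at T = 5.70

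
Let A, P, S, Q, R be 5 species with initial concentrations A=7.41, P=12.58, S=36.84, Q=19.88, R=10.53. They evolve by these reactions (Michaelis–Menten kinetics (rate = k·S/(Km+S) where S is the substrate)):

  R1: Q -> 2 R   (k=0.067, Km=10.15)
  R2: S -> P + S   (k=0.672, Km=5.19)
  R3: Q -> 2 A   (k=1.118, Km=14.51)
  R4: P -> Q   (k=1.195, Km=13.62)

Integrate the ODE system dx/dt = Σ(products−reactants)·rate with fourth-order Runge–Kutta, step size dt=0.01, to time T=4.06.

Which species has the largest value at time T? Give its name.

Dominant species at T: S

RK4 with dt=0.01: 406 steps to T=4.06. Trajectory (selected grid times):
t=0.00: A=7.41 P=12.58 S=36.84 Q=19.88 R=10.53
t=0.45: A=7.99 P=12.59 S=36.84 Q=19.83 R=10.57
t=0.90: A=8.57 P=12.59 S=36.84 Q=19.78 R=10.61
t=1.35: A=9.15 P=12.60 S=36.84 Q=19.72 R=10.65
t=1.80: A=9.73 P=12.61 S=36.84 Q=19.67 R=10.69
t=2.26: A=10.32 P=12.61 S=36.84 Q=19.62 R=10.73
t=2.71: A=10.90 P=12.62 S=36.84 Q=19.57 R=10.77
t=3.16: A=11.48 P=12.63 S=36.84 Q=19.52 R=10.81
t=3.61: A=12.06 P=12.63 S=36.84 Q=19.47 R=10.85
t=4.06: A=12.63 P=12.64 S=36.84 Q=19.42 R=10.89
At T=4.06: A=12.63 P=12.64 S=36.84 Q=19.42 R=10.89; the largest is S.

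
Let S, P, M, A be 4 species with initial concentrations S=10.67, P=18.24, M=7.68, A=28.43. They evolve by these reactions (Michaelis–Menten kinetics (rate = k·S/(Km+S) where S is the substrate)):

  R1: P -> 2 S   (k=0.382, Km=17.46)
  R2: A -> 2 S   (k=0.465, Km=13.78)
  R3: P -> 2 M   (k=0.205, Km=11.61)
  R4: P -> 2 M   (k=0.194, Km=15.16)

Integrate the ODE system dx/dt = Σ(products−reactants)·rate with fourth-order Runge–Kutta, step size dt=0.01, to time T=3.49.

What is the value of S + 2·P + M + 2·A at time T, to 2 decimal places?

Check how each reaction changes W = S + 2·P + M + 2·A (weight of products minus weight of reactants):
R1: P -> 2 S: (1·2) − (2·1) = 2 − 2 = 0
R2: A -> 2 S: (1·2) − (2·1) = 2 − 2 = 0
R3: P -> 2 M: (1·2) − (2·1) = 2 − 2 = 0
R4: P -> 2 M: (1·2) − (2·1) = 2 − 2 = 0
Every reaction leaves W unchanged, so W is conserved and no simulation is needed: W(T) = W(0) = 10.67 + 2·18.24 + 7.68 + 2·28.43 = 111.69

Value at T = 111.69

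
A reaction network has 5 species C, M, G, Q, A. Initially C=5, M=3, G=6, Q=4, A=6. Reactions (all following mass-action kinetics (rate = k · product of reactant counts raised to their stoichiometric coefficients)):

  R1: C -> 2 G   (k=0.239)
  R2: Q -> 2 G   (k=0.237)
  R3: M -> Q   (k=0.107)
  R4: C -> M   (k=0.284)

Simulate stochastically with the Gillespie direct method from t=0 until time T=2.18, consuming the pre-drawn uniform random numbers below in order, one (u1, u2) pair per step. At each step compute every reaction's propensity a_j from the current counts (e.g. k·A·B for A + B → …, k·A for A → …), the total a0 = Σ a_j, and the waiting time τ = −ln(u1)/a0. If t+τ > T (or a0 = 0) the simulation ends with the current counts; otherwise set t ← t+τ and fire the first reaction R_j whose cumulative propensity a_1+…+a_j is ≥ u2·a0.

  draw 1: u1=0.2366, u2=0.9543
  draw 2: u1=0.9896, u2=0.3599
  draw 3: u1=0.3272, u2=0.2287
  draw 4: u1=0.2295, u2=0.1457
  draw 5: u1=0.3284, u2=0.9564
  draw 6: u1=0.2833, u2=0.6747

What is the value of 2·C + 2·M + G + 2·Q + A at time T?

Value at T = 36

Check how each reaction changes W = 2·C + 2·M + G + 2·Q + A (weight of products minus weight of reactants):
R1: C -> 2 G: (1·2) − (2·1) = 2 − 2 = 0
R2: Q -> 2 G: (1·2) − (2·1) = 2 − 2 = 0
R3: M -> Q: (2·1) − (2·1) = 2 − 2 = 0
R4: C -> M: (2·1) − (2·1) = 2 − 2 = 0
Every reaction leaves W unchanged, so W is conserved and no simulation is needed: W(T) = W(0) = 2·5 + 2·3 + 6 + 2·4 + 6 = 36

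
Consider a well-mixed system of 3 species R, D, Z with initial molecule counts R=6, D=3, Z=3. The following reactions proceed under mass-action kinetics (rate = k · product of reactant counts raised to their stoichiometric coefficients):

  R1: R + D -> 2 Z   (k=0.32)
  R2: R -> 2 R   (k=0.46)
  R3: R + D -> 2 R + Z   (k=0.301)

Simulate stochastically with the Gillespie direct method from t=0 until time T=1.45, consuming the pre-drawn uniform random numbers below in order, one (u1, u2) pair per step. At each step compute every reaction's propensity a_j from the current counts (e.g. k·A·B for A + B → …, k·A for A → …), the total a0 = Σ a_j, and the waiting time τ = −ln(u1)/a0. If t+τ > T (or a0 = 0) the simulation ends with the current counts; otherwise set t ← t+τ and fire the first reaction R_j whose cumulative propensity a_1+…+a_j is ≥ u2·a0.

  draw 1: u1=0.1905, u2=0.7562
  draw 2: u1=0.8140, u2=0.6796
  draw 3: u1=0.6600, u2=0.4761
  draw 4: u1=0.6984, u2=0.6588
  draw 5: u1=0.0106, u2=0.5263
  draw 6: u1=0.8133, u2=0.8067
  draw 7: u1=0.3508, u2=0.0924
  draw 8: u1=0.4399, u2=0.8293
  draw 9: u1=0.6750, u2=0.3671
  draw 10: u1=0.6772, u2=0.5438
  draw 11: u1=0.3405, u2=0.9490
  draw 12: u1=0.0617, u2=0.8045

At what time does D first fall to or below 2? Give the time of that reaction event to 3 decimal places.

t=0.000: R=6 D=3 Z=3
Draw 1: a1=5.760, a2=2.760, a3=5.418, a0=13.938; τ=−ln(0.1905)/13.938=0.119 → t=0.119; u2·a0=0.7562·13.938=10.540; a1+a2=8.520 < 10.540 ≤ a1+…+a3=13.938 → R3 fires; R=7 D=2 Z=4
Draw 2: a1=4.480, a2=3.220, a3=4.214, a0=11.914; τ=−ln(0.8140)/11.914=0.017 → t=0.136; u2·a0=0.6796·11.914=8.097; a1+a2=7.700 < 8.097 ≤ a1+…+a3=11.914 → R3 fires; R=8 D=1 Z=5
Draw 3: a1=2.560, a2=3.680, a3=2.408, a0=8.648; τ=−ln(0.6600)/8.648=0.048 → t=0.184; u2·a0=0.4761·8.648=4.117; a1=2.560 < 4.117 ≤ a1+a2=6.240 → R2 fires; R=9 D=1 Z=5
Draw 4: a1=2.880, a2=4.140, a3=2.709, a0=9.729; τ=−ln(0.6984)/9.729=0.037 → t=0.221; u2·a0=0.6588·9.729=6.409; a1=2.880 < 6.409 ≤ a1+a2=7.020 → R2 fires; R=10 D=1 Z=5
Draw 5: a1=3.200, a2=4.600, a3=3.010, a0=10.810; τ=−ln(0.0106)/10.810=0.421 → t=0.642; u2·a0=0.5263·10.810=5.689; a1=3.200 < 5.689 ≤ a1+a2=7.800 → R2 fires; R=11 D=1 Z=5
Draw 6: a1=3.520, a2=5.060, a3=3.311, a0=11.891; τ=−ln(0.8133)/11.891=0.017 → t=0.659; u2·a0=0.8067·11.891=9.592; a1+a2=8.580 < 9.592 ≤ a1+…+a3=11.891 → R3 fires; R=12 D=0 Z=6
Draw 7: a1=0.000, a2=5.520, a3=0.000, a0=5.520; τ=−ln(0.3508)/5.520=0.190 → t=0.849; u2·a0=0.0924·5.520=0.510; a1=0.000 < 0.510 ≤ a1+a2=5.520 → R2 fires; R=13 D=0 Z=6
Draw 8: a1=0.000, a2=5.980, a3=0.000, a0=5.980; τ=−ln(0.4399)/5.980=0.137 → t=0.986; u2·a0=0.8293·5.980=4.959; a1=0.000 < 4.959 ≤ a1+a2=5.980 → R2 fires; R=14 D=0 Z=6
Draw 9: a1=0.000, a2=6.440, a3=0.000, a0=6.440; τ=−ln(0.6750)/6.440=0.061 → t=1.047; u2·a0=0.3671·6.440=2.364; a1=0.000 < 2.364 ≤ a1+a2=6.440 → R2 fires; R=15 D=0 Z=6
Draw 10: a1=0.000, a2=6.900, a3=0.000, a0=6.900; τ=−ln(0.6772)/6.900=0.056 → t=1.104; u2·a0=0.5438·6.900=3.752; a1=0.000 < 3.752 ≤ a1+a2=6.900 → R2 fires; R=16 D=0 Z=6
Draw 11: a1=0.000, a2=7.360, a3=0.000, a0=7.360; τ=−ln(0.3405)/7.360=0.146 → t=1.250; u2·a0=0.9490·7.360=6.985; a1=0.000 < 6.985 ≤ a1+a2=7.360 → R2 fires; R=17 D=0 Z=6
Draw 12: a1=0.000, a2=7.820, a3=0.000, a0=7.820; τ=−ln(0.0617)/7.820=0.356 → t=1.606 > T=1.45: stop.
D first becomes ≤ 2 when it reaches 2 at the event at t=0.119.

Threshold first reached at t = 0.119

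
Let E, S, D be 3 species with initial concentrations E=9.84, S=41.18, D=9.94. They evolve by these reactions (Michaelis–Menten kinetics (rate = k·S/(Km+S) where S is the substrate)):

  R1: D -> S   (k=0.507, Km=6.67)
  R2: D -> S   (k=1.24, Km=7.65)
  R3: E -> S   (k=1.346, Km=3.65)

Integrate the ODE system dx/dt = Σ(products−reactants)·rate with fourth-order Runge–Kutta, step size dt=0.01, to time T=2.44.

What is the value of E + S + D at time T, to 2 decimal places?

Value at T = 60.96

Check how each reaction changes W = E + S + D (weight of products minus weight of reactants):
R1: D -> S: (1·1) − (1·1) = 1 − 1 = 0
R2: D -> S: (1·1) − (1·1) = 1 − 1 = 0
R3: E -> S: (1·1) − (1·1) = 1 − 1 = 0
Every reaction leaves W unchanged, so W is conserved and no simulation is needed: W(T) = W(0) = 9.84 + 41.18 + 9.94 = 60.96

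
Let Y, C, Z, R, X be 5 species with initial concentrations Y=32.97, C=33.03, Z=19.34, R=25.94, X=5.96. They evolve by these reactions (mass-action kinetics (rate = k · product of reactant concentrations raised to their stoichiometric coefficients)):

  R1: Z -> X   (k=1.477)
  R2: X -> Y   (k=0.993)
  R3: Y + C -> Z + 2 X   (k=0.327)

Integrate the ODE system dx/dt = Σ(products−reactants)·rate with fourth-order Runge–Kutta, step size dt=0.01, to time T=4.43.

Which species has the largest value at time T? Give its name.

RK4 with dt=0.01: 443 steps to T=4.43. Trajectory (selected grid times):
t=0.00: Y=32.97 C=33.03 Z=19.34 R=25.94 X=5.96
t=0.49: Y=27.16 C=1.24 Z=28.28 R=25.94 X=66.42
t=0.98: Y=55.78 C=0.00 Z=14.41 R=25.94 X=54.14
t=1.48: Y=78.74 C=0.00 Z=6.89 R=25.94 X=38.71
t=1.97: Y=94.47 C=0.00 Z=3.34 R=25.94 X=26.52
t=2.46: Y=105.08 C=0.00 Z=1.62 R=25.94 X=17.63
t=2.95: Y=112.07 C=0.00 Z=0.79 R=25.94 X=11.48
t=3.45: Y=116.66 C=0.00 Z=0.38 R=25.94 X=7.30
t=3.94: Y=119.51 C=0.00 Z=0.18 R=25.94 X=4.64
t=4.43: Y=121.32 C=0.00 Z=0.09 R=25.94 X=2.92
At T=4.43: Y=121.32 C=0.00 Z=0.09 R=25.94 X=2.92; the largest is Y.

Dominant species at T: Y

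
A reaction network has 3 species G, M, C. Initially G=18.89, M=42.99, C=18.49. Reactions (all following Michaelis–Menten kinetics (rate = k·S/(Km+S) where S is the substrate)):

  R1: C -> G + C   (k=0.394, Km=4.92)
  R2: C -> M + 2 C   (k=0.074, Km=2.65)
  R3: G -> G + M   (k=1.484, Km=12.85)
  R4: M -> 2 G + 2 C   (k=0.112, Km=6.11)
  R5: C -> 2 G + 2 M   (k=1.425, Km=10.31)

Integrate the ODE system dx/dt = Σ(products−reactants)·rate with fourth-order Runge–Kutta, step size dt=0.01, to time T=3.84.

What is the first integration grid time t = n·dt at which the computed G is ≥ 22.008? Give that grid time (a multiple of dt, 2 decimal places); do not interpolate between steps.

RK4 with dt=0.01: 384 steps to T=3.84. Trajectory (selected grid times):
t=0.00: G=18.89 M=42.99 C=18.49
t=0.43: G=19.89 M=44.14 C=18.21
t=0.85: G=20.87 M=45.27 C=17.94
t=1.28: G=21.86 M=46.43 C=17.66
t=1.34: G=22.00 M=46.60 C=17.63
t=1.35: G=22.02 M=46.62 C=17.62
t=1.71: G=22.85 M=47.60 C=17.39
t=2.13: G=23.81 M=48.73 C=17.13
t=2.56: G=24.79 M=49.90 C=16.86
t=2.99: G=25.77 M=51.06 C=16.59
t=3.41: G=26.71 M=52.20 C=16.34
t=3.84: G=27.68 M=53.37 C=16.07
G(1.34)=22.000 < 22.008 but G(1.35)=22.023 ≥ 22.008, so the first grid time is t=1.35.

Threshold first reached at t = 1.35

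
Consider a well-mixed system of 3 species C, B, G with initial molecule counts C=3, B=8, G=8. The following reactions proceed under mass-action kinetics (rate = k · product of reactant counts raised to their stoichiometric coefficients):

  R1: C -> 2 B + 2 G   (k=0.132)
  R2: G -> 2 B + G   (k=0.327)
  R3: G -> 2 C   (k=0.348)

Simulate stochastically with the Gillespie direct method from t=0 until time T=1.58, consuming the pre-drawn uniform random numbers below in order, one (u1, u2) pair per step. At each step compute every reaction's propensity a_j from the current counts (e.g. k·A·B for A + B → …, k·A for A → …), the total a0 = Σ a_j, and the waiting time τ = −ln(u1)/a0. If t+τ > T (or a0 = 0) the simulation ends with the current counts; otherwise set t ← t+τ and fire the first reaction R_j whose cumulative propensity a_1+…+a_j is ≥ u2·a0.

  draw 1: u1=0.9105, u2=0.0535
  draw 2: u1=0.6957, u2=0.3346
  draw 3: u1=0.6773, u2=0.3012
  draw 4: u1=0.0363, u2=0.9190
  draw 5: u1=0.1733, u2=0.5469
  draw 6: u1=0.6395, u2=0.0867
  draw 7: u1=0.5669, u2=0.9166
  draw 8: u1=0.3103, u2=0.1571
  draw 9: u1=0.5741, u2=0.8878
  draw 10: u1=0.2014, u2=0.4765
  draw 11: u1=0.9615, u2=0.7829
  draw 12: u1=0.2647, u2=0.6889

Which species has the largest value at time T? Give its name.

Dominant species at T: B

t=0.000: C=3 B=8 G=8
Draw 1: a1=0.396, a2=2.616, a3=2.784, a0=5.796; τ=−ln(0.9105)/5.796=0.016 → t=0.016; u2·a0=0.0535·5.796=0.310 ≤ a1=0.396 → R1 fires; C=2 B=10 G=10
Draw 2: a1=0.264, a2=3.270, a3=3.480, a0=7.014; τ=−ln(0.6957)/7.014=0.052 → t=0.068; u2·a0=0.3346·7.014=2.347; a1=0.264 < 2.347 ≤ a1+a2=3.534 → R2 fires; C=2 B=12 G=10
Draw 3: a1=0.264, a2=3.270, a3=3.480, a0=7.014; τ=−ln(0.6773)/7.014=0.056 → t=0.123; u2·a0=0.3012·7.014=2.113; a1=0.264 < 2.113 ≤ a1+a2=3.534 → R2 fires; C=2 B=14 G=10
Draw 4: a1=0.264, a2=3.270, a3=3.480, a0=7.014; τ=−ln(0.0363)/7.014=0.473 → t=0.596; u2·a0=0.9190·7.014=6.446; a1+a2=3.534 < 6.446 ≤ a1+…+a3=7.014 → R3 fires; C=4 B=14 G=9
Draw 5: a1=0.528, a2=2.943, a3=3.132, a0=6.603; τ=−ln(0.1733)/6.603=0.265 → t=0.862; u2·a0=0.5469·6.603=3.611; a1+a2=3.471 < 3.611 ≤ a1+…+a3=6.603 → R3 fires; C=6 B=14 G=8
Draw 6: a1=0.792, a2=2.616, a3=2.784, a0=6.192; τ=−ln(0.6395)/6.192=0.072 → t=0.934; u2·a0=0.0867·6.192=0.537 ≤ a1=0.792 → R1 fires; C=5 B=16 G=10
Draw 7: a1=0.660, a2=3.270, a3=3.480, a0=7.410; τ=−ln(0.5669)/7.410=0.077 → t=1.010; u2·a0=0.9166·7.410=6.792; a1+a2=3.930 < 6.792 ≤ a1+…+a3=7.410 → R3 fires; C=7 B=16 G=9
Draw 8: a1=0.924, a2=2.943, a3=3.132, a0=6.999; τ=−ln(0.3103)/6.999=0.167 → t=1.178; u2·a0=0.1571·6.999=1.100; a1=0.924 < 1.100 ≤ a1+a2=3.867 → R2 fires; C=7 B=18 G=9
Draw 9: a1=0.924, a2=2.943, a3=3.132, a0=6.999; τ=−ln(0.5741)/6.999=0.079 → t=1.257; u2·a0=0.8878·6.999=6.214; a1+a2=3.867 < 6.214 ≤ a1+…+a3=6.999 → R3 fires; C=9 B=18 G=8
Draw 10: a1=1.188, a2=2.616, a3=2.784, a0=6.588; τ=−ln(0.2014)/6.588=0.243 → t=1.500; u2·a0=0.4765·6.588=3.139; a1=1.188 < 3.139 ≤ a1+a2=3.804 → R2 fires; C=9 B=20 G=8
Draw 11: a1=1.188, a2=2.616, a3=2.784, a0=6.588; τ=−ln(0.9615)/6.588=0.006 → t=1.506; u2·a0=0.7829·6.588=5.158; a1+a2=3.804 < 5.158 ≤ a1+…+a3=6.588 → R3 fires; C=11 B=20 G=7
Draw 12: a1=1.452, a2=2.289, a3=2.436, a0=6.177; τ=−ln(0.2647)/6.177=0.215 → t=1.721 > T=1.58: stop.
At T=1.58: C=11 B=20 G=7; the largest is B.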